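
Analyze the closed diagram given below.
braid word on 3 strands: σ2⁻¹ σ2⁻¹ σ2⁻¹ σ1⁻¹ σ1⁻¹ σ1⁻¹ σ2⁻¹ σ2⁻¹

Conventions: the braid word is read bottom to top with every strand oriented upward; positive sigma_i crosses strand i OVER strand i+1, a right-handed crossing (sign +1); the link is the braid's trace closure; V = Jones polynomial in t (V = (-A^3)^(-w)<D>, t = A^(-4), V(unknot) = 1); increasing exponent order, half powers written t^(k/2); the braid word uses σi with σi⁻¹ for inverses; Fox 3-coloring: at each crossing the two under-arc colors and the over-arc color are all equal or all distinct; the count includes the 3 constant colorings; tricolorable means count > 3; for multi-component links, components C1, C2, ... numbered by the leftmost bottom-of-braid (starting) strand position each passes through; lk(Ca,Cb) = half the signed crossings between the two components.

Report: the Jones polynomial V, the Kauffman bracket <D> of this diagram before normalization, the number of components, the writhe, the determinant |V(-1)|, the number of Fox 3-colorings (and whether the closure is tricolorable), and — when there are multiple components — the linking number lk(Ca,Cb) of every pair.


V(t) = t^-11 - 2t^-10 + 2t^-9 - 3t^-8 + 2t^-7 - 2t^-6 + 2t^-5 + t^-3
bracket: A^-12 + 2A^-4 - 2 + 2A^4 - 3A^8 + 2A^12 - 2A^16 + A^20, w = -8
1 component, writhe -8, over 8 crossings
det 15, colorings 9 of 3^8 — tricolorable
observation: |V(-1)| = 15: so tricolorable, since 3 divides 15


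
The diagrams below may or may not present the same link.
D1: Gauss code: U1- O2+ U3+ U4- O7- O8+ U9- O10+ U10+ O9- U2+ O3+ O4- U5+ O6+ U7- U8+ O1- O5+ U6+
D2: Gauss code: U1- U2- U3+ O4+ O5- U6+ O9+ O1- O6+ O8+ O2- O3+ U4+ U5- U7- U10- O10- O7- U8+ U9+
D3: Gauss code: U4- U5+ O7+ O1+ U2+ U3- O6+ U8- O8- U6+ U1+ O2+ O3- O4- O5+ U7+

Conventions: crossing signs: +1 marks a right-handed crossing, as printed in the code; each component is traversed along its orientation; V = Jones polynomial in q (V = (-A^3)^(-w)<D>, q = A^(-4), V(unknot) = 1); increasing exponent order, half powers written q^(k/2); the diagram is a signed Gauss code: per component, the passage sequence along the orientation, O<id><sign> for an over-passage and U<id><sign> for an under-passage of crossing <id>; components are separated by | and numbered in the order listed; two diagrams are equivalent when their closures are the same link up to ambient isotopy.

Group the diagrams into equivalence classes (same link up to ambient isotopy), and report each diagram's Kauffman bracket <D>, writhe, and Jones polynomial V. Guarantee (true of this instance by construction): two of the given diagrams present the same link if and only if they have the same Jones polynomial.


classes: {D1, D2, D3}
V(D1) = 1  [10 crossings, <D> = A^6, w = +2]
V(D2) = 1  (w 0, c 10, <D> = 1)
V(D3) = 1  [8 crossings, <D> = A^6, w = +2]
note: all 3 diagrams share one V(q), hence one class


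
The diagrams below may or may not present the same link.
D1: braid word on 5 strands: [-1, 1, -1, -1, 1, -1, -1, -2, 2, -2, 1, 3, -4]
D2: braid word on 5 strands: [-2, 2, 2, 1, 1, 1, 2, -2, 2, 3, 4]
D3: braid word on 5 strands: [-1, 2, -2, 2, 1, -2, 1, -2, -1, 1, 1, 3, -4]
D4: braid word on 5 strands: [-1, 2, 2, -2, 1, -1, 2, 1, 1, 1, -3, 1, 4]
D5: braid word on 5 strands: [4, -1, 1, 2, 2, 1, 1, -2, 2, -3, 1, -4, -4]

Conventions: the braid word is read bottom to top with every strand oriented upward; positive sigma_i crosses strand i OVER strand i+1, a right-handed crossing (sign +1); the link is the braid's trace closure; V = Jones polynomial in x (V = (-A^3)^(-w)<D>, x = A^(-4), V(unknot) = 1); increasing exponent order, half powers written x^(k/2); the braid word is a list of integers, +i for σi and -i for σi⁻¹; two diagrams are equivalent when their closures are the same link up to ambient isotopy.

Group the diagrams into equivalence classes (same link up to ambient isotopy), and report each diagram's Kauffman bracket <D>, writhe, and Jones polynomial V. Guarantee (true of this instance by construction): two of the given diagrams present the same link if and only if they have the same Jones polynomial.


grouping into links: {D1} | {D2, D4, D5} | {D3}
V(D1) = -x^(-5/2) - x^(-1/2)  (w -3, c 13, <D> = A^-7 + A)
V(D2) = -x^(3/2) - 2x^(7/2) + x^(9/2) - x^(11/2) + x^(13/2)  [11 crossings, <D> = -A^-5 + A^-1 - A^3 + 2A^7 + A^15, w = +7]
D3 (bracket A^-7 + A; 13 crossings at w = +1): V = -x^(1/2) - x^(5/2)
D4 (bracket -A^-11 + A^-7 - A^-3 + 2A + A^9; 13 crossings at w = +5): V = -x^(3/2) - 2x^(7/2) + x^(9/2) - x^(11/2) + x^(13/2)
V(D5) = -x^(3/2) - 2x^(7/2) + x^(9/2) - x^(11/2) + x^(13/2)  (w +3, c 13, <D> = -A^-17 + A^-13 - A^-9 + 2A^-5 + A^3)
why: V(x) takes 3 values over 5 diagrams, fixing the grouping


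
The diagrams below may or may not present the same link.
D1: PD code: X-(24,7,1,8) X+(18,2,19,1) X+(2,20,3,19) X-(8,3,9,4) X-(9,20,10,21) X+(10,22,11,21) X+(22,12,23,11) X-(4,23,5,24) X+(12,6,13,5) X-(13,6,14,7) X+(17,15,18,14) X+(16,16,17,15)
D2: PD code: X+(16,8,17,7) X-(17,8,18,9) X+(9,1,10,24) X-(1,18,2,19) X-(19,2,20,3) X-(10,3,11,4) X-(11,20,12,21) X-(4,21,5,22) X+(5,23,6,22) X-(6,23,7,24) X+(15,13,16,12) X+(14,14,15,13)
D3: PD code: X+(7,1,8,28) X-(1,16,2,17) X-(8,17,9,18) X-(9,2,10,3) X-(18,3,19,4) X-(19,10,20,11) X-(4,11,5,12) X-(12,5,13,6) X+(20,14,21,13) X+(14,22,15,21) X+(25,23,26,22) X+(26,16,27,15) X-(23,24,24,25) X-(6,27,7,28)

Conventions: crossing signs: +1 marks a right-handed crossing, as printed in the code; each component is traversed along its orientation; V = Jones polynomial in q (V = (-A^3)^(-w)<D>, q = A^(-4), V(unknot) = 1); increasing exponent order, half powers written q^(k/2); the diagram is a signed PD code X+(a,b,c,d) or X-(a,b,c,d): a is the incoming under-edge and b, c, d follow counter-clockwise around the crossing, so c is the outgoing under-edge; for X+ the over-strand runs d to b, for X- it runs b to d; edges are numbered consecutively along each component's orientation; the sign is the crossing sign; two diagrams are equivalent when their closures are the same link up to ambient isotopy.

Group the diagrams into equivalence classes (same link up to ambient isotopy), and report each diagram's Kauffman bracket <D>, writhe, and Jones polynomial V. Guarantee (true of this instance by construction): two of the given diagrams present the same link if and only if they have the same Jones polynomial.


grouping into links: {D1} | {D2} | {D3}
V(D1) = -q^-3 + 2q^-2 - 2q^-1 + 3 - 2q + 2q^2 - q^3  (w +2, c 12, <D> = -A^-6 + 2A^-2 - 2A^2 + 3A^6 - 2A^10 + 2A^14 - A^18)
V(D2) = -q^-4 + q^-3 + q^-1  (w -2, c 12, <D> = A^-2 + A^6 - A^10)
V(D3) = -q^-6 + q^-5 - q^-4 + 2q^-3 - q^-2 + q^-1  (w -4, c 14, <D> = A^-8 - A^-4 + 2 - A^4 + A^8 - A^12)
key observation: comparing 3 Jones polynomials yields 3 groups


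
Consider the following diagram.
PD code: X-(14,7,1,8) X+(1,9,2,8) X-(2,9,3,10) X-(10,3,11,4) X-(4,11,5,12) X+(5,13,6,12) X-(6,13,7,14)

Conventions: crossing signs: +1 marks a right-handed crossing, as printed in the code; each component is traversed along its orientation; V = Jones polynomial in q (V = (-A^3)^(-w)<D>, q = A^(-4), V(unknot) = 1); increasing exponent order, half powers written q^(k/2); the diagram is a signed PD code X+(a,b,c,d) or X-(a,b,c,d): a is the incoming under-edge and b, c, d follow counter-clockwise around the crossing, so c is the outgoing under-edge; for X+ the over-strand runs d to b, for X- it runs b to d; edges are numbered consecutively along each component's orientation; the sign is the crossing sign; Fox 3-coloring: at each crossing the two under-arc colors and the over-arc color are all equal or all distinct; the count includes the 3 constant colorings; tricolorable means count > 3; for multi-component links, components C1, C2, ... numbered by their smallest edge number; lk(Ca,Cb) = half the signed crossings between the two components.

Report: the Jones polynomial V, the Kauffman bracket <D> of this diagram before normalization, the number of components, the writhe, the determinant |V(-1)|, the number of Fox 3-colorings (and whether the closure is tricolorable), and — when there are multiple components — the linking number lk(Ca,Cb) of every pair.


V(q) = -q^-4 + q^-3 + q^-1
bracket: -A^-5 - A^3 + A^7, w = -3
1 component, writhe -3, over 7 crossings
det 3, colorings 9 of 3^7 — tricolorable
observation: w = -3 (over 7 crossings) is diagram-only; (-A^3)^(3) removes it from V


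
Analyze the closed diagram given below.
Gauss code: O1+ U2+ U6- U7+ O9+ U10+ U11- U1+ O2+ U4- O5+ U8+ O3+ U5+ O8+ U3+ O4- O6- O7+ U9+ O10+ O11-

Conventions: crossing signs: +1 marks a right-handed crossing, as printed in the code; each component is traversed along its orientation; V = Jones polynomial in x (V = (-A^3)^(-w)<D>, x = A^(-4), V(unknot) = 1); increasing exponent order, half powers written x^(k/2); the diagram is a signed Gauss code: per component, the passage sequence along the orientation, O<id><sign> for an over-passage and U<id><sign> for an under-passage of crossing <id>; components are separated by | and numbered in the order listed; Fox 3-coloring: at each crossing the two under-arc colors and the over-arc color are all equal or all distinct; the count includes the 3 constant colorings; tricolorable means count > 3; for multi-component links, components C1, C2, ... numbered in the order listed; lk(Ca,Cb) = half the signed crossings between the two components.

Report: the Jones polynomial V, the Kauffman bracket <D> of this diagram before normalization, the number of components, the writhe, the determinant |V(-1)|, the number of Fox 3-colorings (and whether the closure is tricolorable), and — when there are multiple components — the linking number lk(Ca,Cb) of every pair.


V(x) = x^2 + 2x^4 - 2x^5 + x^6 - 2x^7 + x^8
bracket: -A^-17 + 2A^-13 - A^-9 + 2A^-5 - 2A^-1 - A^7, w = +5
1 component, writhe +5, over 11 crossings
det 9, colorings 27 of 3^11 — tricolorable
observation: det 9 = |V(-1)|; divisible by 3, so tricolorable


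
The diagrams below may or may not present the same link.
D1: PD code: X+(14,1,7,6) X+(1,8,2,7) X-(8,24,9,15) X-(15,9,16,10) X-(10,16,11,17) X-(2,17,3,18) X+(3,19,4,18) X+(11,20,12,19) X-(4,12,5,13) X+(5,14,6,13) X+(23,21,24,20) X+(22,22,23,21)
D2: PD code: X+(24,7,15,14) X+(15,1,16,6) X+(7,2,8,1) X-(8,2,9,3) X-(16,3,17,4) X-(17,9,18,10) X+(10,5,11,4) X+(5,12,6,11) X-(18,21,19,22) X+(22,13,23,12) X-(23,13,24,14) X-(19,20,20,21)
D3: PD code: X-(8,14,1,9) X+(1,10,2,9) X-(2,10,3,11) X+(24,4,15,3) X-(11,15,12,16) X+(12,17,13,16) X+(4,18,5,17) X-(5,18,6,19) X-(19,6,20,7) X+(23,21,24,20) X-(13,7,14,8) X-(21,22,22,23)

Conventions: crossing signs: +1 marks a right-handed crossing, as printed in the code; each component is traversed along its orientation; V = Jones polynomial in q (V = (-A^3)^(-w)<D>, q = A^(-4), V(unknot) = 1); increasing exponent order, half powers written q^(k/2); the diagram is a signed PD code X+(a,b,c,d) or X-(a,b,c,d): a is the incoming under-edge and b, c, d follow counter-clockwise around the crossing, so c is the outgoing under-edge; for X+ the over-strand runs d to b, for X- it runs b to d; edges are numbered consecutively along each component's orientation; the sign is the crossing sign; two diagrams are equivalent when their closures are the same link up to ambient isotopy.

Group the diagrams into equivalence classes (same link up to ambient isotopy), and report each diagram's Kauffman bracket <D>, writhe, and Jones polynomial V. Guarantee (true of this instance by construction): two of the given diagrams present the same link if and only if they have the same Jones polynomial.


classes: {D1} | {D2} | {D3}
V(D1) = q^-2 + 2 + q^2  [12 crossings, <D> = A^-2 + 2A^6 + A^14, w = +2]
V(D2) = 1 + q + q^2 + q^3  (w 0, c 12, <D> = A^-12 + A^-8 + A^-4 + 1)
V(D3) = q^-3 + q^-2 + q^-1 + 1  (w -2, c 12, <D> = A^-6 + A^-2 + A^2 + A^6)
insight: V(q) takes 3 values over 3 diagrams, fixing the grouping


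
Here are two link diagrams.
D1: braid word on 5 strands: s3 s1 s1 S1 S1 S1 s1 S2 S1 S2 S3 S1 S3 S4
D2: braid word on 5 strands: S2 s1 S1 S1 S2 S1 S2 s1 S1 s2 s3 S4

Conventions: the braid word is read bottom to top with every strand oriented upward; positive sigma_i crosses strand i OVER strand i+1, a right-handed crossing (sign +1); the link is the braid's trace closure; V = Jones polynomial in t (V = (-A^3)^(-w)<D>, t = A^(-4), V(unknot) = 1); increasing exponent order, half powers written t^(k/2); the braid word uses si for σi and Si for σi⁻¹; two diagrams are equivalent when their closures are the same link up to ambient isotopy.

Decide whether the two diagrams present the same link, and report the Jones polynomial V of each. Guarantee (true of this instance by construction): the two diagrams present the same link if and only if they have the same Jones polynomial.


same link: yes
V(D1) = -t^-4 + t^-3 + t^-1  [14 crossings, <D> = A^-14 + A^-6 - A^-2, w = -6]
D2 (bracket A^-8 + 1 - A^4; 12 crossings at w = -4): V = -t^-4 + t^-3 + t^-1
note: one V(t) for all 2 diagrams — one class (guaranteed)


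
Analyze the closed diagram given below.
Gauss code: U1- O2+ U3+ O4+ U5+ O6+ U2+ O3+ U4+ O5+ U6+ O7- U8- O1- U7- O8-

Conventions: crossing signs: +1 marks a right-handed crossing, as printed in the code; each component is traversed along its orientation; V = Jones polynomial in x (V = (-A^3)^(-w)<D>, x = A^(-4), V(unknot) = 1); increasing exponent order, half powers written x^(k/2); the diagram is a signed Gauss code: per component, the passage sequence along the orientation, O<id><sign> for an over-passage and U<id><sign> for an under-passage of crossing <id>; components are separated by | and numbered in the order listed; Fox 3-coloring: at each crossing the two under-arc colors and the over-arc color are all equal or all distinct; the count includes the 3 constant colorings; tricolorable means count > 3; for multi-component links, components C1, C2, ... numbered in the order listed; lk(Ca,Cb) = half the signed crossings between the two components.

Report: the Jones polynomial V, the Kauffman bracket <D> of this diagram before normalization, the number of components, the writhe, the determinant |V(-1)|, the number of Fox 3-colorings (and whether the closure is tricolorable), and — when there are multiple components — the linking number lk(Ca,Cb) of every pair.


Jones polynomial: V(x) = -x^-2 + x^-1 - 1 + 3x - 2x^2 + 3x^3 - 2x^4 + x^5 - x^6
<D> = -A^-18 + A^-14 - 2A^-10 + 3A^-6 - 2A^-2 + 3A^2 - A^6 + A^10 - A^14; writhe +2
components 1, writhe +2 (8 crossings)
3-colorings: 9 of 3^8, det 15 — tricolorable
note: V spans 8 powers of x: at least 8 crossings in any diagram


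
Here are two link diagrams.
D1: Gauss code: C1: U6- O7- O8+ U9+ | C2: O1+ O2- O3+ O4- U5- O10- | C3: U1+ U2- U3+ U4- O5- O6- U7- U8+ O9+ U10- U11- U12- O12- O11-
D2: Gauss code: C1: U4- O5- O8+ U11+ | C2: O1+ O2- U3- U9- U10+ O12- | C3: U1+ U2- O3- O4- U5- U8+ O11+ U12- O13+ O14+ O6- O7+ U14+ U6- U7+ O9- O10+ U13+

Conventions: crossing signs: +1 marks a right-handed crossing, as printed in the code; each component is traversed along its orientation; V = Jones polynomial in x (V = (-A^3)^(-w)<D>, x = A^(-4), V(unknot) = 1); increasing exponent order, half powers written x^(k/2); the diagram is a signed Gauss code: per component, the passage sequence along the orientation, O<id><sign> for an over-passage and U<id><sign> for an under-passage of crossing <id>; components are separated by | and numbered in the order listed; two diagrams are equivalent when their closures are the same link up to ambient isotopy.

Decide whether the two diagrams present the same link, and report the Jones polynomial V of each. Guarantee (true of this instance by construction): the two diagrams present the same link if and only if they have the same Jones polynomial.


same link: yes
V(D1) = x^-3 + x^-2 + x^-1 + 1  [12 crossings, <D> = A^-12 + A^-8 + A^-4 + 1, w = -4]
V(D2) = x^-3 + x^-2 + x^-1 + 1  [14 crossings, <D> = 1 + A^4 + A^8 + A^12, w = 0]
insight: one V(x) for all 2 diagrams — one class (guaranteed)


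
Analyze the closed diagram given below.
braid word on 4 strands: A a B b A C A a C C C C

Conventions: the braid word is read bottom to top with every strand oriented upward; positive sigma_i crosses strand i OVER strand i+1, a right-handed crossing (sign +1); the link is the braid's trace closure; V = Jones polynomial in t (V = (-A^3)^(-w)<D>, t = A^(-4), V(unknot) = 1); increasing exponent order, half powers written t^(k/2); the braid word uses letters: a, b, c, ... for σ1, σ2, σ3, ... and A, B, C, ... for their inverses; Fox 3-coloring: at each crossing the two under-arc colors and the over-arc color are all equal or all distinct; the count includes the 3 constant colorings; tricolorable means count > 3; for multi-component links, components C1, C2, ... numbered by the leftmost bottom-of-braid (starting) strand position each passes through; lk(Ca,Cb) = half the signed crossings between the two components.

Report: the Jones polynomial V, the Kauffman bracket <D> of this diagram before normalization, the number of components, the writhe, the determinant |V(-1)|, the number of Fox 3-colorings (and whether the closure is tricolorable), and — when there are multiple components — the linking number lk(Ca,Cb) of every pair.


V(t) = t^(-15/2) - t^(-7/2) - t^(-5/2) - t^(-3/2)
bracket: -A^-12 - A^-8 - A^-4 + A^12, w = -6
2 components, writhe -6, over 12 crossings
lk(C1,C2) = 0
det 0, colorings 9 of 3^12 — tricolorable
observation: |V(-1)| = 0: so tricolorable, since 3 divides 0


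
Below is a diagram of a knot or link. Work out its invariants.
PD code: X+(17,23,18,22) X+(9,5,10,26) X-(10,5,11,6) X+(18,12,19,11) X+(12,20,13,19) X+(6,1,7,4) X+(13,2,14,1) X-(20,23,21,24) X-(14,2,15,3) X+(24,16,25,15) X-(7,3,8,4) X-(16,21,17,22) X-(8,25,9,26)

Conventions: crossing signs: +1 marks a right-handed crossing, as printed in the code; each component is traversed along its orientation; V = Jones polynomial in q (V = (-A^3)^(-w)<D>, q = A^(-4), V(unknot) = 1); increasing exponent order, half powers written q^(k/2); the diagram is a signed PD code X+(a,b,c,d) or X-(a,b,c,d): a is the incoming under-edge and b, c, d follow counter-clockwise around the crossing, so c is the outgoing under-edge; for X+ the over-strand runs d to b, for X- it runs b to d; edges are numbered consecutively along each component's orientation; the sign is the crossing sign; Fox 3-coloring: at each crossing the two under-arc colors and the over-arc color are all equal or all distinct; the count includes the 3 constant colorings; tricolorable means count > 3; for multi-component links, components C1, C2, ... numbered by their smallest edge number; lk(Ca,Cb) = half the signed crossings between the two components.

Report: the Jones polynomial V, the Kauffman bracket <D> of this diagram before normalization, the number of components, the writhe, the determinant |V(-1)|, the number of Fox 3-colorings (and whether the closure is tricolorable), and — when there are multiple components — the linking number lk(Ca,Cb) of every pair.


Jones polynomial: V(q) = -q^(1/2) - q^(3/2) - q^(5/2) + q^(9/2)
<D> = -A^-15 + A^-7 + A^-3 + A; writhe +1
components 2, writhe +1 (13 crossings)
linking number lk(C1,C2) = 0
3-colorings: 27 of 3^14, det 0 — tricolorable
note: det 0 = |V(-1)|; divisible by 3, so tricolorable


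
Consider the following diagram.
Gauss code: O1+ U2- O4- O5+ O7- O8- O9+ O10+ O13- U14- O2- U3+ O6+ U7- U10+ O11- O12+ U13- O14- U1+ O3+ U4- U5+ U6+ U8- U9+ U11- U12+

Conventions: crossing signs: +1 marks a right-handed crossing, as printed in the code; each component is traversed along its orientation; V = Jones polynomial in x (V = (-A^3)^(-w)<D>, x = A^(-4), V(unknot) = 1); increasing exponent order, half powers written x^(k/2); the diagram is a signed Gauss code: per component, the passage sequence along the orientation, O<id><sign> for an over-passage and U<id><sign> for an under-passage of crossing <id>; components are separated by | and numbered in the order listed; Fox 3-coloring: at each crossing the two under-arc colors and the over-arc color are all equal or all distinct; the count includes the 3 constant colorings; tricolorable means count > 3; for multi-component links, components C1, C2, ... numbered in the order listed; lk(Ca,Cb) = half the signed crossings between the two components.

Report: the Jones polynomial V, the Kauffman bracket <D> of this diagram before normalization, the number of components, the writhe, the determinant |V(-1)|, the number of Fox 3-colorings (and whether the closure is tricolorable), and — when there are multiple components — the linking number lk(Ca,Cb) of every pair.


V = -x^-3 + 2x^-2 - 2x^-1 + 3 - 2x + 2x^2 - x^3
<D> = -A^-12 + 2A^-8 - 2A^-4 + 3 - 2A^4 + 2A^8 - A^12 (w = 0)
1 component over 14 crossings, w = 0
3 Fox colorings among 3^14, |V(-1)| = 13: not tricolorable
why: |V(-1)| = 13: so not tricolorable, since 3 does not divide 13


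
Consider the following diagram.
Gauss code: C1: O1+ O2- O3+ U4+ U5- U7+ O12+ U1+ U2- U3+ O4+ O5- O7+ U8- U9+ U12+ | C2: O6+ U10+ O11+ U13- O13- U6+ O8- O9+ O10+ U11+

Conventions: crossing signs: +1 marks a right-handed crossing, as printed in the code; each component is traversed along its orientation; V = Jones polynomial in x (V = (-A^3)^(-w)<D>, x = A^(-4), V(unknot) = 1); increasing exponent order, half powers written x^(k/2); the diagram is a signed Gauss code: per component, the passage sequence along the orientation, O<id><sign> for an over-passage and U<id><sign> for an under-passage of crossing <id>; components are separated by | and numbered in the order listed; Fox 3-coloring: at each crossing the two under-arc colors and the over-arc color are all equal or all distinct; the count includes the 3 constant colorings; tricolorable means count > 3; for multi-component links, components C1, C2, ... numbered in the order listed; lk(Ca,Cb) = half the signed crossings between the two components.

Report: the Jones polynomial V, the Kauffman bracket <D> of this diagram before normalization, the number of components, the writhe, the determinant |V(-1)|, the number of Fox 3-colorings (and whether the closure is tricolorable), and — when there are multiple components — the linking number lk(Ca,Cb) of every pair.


Jones polynomial: V(x) = -x^(3/2) - x^(5/2) - 2x^(7/2) + x^(11/2) + x^(13/2) + x^(15/2) - x^(17/2)
<D> = A^-19 - A^-15 - A^-11 - A^-7 + 2A + A^5 + A^9; writhe +5
components 2, writhe +5 (13 crossings)
linking number lk(C1,C2) = 0
3-colorings: 81 of 3^13, det 0 — tricolorable
note: |V(-1)| = 0: so tricolorable, since 3 divides 0


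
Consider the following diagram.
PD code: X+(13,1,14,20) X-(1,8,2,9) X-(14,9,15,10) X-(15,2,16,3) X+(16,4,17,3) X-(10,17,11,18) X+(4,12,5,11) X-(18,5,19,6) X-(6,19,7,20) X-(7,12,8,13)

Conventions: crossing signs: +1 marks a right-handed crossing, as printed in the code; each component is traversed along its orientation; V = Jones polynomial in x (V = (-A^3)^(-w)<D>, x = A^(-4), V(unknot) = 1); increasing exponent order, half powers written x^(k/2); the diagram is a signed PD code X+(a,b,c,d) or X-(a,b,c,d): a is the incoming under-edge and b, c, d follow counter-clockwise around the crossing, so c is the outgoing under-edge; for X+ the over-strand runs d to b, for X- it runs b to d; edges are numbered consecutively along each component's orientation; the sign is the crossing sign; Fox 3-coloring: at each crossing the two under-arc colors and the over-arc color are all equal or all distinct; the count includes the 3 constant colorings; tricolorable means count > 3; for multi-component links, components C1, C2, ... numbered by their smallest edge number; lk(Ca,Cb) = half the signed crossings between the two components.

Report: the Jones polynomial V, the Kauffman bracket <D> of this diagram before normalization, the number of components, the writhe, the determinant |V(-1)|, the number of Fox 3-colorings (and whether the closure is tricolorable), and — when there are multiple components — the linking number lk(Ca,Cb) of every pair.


V(x) = x^-7 - 2x^-6 + 2x^-5 - 3x^-4 + 3x^-3 - 2x^-2 + 2x^-1
bracket: 2A^-8 - 2A^-4 + 3 - 3A^4 + 2A^8 - 2A^12 + A^16, w = -4
1 component, writhe -4, over 10 crossings
det 15, colorings 9 of 3^10 — tricolorable
observation: the span of V is 6, forcing >= 6 crossings in any diagram


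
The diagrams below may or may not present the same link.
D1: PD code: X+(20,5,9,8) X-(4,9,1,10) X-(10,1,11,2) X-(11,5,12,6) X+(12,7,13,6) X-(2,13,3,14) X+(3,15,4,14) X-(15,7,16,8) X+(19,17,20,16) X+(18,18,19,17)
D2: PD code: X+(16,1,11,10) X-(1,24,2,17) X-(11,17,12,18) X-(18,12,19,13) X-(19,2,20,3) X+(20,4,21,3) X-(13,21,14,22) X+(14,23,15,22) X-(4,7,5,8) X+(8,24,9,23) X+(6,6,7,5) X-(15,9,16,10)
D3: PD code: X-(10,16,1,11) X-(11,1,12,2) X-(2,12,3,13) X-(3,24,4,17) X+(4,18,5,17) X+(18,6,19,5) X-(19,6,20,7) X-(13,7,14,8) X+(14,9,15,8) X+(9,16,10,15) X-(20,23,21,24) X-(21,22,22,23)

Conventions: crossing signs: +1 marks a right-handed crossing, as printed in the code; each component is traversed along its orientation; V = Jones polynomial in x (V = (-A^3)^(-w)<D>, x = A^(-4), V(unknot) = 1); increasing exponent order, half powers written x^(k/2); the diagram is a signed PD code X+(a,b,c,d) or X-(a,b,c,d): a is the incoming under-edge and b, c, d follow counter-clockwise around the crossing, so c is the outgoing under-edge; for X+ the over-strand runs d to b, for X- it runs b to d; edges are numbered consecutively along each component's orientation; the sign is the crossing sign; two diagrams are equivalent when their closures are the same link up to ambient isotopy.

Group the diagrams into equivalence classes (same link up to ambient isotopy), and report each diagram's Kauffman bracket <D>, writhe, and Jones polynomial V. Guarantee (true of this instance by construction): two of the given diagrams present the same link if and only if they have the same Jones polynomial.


grouping into links: {D1, D2, D3}
V(D1) = x^-3 + x^-2 + x^-1 + 1  (w 0, c 10, <D> = 1 + A^4 + A^8 + A^12)
V(D2) = x^-3 + x^-2 + x^-1 + 1  (w -2, c 12, <D> = A^-6 + A^-2 + A^2 + A^6)
V(D3) = x^-3 + x^-2 + x^-1 + 1  (w -4, c 12, <D> = A^-12 + A^-8 + A^-4 + 1)
key observation: all 3 diagrams share one V(x), hence one class


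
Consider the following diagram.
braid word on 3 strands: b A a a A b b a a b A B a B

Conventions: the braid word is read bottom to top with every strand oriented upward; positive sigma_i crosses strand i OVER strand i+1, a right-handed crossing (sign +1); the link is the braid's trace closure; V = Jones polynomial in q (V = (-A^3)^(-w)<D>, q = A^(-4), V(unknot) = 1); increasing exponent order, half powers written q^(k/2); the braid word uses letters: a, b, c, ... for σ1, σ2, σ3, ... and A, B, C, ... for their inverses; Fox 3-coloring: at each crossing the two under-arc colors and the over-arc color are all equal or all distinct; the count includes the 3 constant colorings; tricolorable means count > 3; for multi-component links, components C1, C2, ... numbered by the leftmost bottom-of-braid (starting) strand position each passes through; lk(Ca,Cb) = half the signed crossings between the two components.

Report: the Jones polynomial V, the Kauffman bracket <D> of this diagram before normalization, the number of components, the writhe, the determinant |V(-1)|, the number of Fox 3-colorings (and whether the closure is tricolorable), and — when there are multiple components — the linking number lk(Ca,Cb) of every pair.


V = q - q^2 + 2q^3 - q^4 + q^5 - q^6
<D> = -A^-12 + A^-8 - A^-4 + 2 - A^4 + A^8 (w = +4)
1 component over 14 crossings, w = +4
3 Fox colorings among 3^14, |V(-1)| = 7: not tricolorable
why: the span of V is 5, forcing >= 5 crossings in any diagram


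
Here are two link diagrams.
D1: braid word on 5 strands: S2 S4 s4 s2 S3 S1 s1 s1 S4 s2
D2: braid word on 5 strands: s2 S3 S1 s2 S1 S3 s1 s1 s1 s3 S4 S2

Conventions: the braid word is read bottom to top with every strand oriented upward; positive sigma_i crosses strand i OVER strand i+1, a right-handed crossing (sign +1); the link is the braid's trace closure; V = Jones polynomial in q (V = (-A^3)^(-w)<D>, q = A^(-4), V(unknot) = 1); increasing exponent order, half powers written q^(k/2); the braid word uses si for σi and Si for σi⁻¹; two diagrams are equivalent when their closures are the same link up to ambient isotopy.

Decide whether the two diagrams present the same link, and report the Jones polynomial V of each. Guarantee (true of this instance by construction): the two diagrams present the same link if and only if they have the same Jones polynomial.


same link: yes
V(D1) = 1  [10 crossings, <D> = 1, w = 0]
V(D2) = 1  [12 crossings, <D> = 1, w = 0]
insight: from 10 to 12 crossings by R-moves: one link, two diagrams


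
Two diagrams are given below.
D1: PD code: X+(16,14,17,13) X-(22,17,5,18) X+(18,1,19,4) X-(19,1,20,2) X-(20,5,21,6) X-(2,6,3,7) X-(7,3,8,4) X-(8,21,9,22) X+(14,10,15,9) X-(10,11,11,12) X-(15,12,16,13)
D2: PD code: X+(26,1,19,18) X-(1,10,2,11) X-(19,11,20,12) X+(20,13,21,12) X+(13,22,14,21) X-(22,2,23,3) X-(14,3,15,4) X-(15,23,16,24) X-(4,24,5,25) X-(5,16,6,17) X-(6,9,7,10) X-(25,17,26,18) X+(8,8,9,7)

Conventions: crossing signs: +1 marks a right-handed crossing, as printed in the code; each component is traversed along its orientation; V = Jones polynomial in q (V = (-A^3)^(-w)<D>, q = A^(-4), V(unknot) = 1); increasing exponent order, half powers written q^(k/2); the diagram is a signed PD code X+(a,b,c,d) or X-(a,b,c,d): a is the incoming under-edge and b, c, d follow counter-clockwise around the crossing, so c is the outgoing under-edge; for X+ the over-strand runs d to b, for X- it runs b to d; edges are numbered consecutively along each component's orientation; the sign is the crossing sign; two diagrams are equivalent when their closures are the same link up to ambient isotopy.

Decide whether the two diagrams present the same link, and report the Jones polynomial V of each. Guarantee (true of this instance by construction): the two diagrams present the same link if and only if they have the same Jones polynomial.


same link: yes
V(D1) = q^(-13/2) - q^(-11/2) + q^(-9/2) - 2q^(-7/2) - q^(-3/2)  [11 crossings, <D> = A^-9 + 2A^-1 - A^3 + A^7 - A^11, w = -5]
D2 (bracket A^-9 + 2A^-1 - A^3 + A^7 - A^11; 13 crossings at w = -5): V = q^(-13/2) - q^(-11/2) + q^(-9/2) - 2q^(-7/2) - q^(-3/2)
note: from 11 to 13 crossings by R-moves: one link, two diagrams


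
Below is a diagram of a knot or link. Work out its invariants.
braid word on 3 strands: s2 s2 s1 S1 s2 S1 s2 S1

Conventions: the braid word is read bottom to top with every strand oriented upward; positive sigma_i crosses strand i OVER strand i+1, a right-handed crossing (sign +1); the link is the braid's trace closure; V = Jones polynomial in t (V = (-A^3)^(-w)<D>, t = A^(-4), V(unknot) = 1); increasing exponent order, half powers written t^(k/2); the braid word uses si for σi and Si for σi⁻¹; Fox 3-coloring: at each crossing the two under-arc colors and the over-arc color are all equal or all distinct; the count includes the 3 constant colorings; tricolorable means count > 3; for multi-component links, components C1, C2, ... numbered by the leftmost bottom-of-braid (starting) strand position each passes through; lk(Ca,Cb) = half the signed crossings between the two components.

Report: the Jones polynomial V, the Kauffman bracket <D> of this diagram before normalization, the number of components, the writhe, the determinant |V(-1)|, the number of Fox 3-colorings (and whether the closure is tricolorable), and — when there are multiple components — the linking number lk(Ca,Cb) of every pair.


V = t^-1 - 1 + 2t - 2t^2 + 2t^3 - 2t^4 + t^5
<D> = A^-14 - 2A^-10 + 2A^-6 - 2A^-2 + 2A^2 - A^6 + A^10 (w = +2)
1 component over 8 crossings, w = +2
3 Fox colorings among 3^8, |V(-1)| = 11: not tricolorable
why: |V(-1)| = 11: so not tricolorable, since 3 does not divide 11


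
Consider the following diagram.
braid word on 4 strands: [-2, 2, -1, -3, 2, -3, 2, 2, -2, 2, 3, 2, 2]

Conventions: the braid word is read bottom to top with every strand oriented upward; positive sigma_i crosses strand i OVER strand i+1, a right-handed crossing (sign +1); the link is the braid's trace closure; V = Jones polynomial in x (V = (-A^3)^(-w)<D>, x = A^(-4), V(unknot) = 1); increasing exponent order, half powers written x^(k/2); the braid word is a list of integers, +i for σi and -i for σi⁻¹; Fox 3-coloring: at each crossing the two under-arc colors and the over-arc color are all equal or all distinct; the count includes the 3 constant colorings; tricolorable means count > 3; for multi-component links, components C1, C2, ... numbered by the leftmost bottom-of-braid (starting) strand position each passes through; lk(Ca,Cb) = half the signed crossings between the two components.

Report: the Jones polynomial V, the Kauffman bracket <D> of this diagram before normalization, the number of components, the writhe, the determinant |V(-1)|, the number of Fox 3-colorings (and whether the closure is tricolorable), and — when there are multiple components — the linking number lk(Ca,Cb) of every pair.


V(x) = x - x^2 + 2x^3 - x^4 + x^5 - x^6
bracket: A^-15 - A^-11 + A^-7 - 2A^-3 + A - A^5, w = +3
1 component, writhe +3, over 13 crossings
det 7, colorings 3 of 3^13 — not tricolorable
observation: w = +3 (over 13 crossings) is diagram-only; (-A^3)^(-3) removes it from V


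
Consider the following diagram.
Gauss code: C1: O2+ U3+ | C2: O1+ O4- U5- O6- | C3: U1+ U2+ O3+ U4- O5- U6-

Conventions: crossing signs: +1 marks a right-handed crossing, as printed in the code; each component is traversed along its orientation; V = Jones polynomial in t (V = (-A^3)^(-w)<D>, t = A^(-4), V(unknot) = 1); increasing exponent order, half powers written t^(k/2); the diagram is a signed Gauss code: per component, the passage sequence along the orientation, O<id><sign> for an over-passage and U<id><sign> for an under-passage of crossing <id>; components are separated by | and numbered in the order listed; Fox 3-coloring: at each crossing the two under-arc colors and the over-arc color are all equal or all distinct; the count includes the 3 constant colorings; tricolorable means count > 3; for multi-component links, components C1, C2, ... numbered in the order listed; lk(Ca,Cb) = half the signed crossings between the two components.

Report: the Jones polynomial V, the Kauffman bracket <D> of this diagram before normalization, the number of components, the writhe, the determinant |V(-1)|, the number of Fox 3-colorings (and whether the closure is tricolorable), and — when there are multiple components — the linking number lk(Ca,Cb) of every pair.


V(t) = t^-2 + 2 + t^2
bracket: A^-8 + 2 + A^8, w = 0
3 components, writhe 0, over 6 crossings
lk(C1,C2) = 0
linking number lk(C1,C3) = +1
lk(C2,C3): -1
det 4, colorings 3 of 3^6 — not tricolorable
observation: w = 0 (over 6 crossings) is diagram-only; (-A^3)^(0) removes it from V


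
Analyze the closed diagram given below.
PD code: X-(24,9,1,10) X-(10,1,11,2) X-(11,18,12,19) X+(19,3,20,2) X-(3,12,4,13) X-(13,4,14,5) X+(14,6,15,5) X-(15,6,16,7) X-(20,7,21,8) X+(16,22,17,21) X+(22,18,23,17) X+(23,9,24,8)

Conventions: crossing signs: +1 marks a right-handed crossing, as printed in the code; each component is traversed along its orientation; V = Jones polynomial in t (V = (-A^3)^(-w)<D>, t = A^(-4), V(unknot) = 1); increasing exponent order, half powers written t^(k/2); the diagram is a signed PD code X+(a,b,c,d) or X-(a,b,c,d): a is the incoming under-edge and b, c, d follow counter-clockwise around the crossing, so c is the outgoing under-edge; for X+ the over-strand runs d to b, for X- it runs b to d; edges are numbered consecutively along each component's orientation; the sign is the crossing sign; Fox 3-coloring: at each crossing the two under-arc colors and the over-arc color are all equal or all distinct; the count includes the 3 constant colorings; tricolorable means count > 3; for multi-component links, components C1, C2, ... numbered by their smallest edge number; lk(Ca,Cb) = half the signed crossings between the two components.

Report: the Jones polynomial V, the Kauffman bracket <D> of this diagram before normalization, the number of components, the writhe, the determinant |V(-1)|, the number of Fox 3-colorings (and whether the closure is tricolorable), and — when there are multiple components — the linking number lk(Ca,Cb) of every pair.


V(t) = -t^-5 + t^-4 - t^-3 + 2t^-2 - t^-1 + 2 - t
bracket: -A^-10 + 2A^-6 - A^-2 + 2A^2 - A^6 + A^10 - A^14, w = -2
1 component, writhe -2, over 12 crossings
det 9, colorings 9 of 3^12 — tricolorable
observation: w = -2 (over 12 crossings) is diagram-only; (-A^3)^(2) removes it from V


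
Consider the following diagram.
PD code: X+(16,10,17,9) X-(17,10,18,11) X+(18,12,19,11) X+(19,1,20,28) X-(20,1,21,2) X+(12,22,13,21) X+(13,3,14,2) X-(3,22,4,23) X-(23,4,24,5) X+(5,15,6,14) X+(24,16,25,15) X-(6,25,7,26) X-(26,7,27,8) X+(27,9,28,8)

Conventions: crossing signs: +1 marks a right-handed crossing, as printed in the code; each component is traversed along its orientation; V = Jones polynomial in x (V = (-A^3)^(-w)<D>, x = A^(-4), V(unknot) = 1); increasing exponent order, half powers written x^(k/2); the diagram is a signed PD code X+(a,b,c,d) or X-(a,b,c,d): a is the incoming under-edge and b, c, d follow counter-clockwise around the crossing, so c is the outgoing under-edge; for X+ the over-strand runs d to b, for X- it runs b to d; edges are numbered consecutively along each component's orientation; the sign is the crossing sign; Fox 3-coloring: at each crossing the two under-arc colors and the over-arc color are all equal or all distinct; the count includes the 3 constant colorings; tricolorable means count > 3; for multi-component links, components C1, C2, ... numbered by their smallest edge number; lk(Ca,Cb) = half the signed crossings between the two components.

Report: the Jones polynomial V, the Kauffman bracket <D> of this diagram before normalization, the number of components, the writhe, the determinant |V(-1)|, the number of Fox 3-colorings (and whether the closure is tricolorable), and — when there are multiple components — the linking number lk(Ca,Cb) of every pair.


V(x) = -x^-1 + 2 - x + 2x^2 - x^3 + x^4 - x^5
bracket: -A^-14 + A^-10 - A^-6 + 2A^-2 - A^2 + 2A^6 - A^10, w = +2
1 component, writhe +2, over 14 crossings
det 9, colorings 9 of 3^14 — tricolorable
observation: det 9 = |V(-1)|; divisible by 3, so tricolorable


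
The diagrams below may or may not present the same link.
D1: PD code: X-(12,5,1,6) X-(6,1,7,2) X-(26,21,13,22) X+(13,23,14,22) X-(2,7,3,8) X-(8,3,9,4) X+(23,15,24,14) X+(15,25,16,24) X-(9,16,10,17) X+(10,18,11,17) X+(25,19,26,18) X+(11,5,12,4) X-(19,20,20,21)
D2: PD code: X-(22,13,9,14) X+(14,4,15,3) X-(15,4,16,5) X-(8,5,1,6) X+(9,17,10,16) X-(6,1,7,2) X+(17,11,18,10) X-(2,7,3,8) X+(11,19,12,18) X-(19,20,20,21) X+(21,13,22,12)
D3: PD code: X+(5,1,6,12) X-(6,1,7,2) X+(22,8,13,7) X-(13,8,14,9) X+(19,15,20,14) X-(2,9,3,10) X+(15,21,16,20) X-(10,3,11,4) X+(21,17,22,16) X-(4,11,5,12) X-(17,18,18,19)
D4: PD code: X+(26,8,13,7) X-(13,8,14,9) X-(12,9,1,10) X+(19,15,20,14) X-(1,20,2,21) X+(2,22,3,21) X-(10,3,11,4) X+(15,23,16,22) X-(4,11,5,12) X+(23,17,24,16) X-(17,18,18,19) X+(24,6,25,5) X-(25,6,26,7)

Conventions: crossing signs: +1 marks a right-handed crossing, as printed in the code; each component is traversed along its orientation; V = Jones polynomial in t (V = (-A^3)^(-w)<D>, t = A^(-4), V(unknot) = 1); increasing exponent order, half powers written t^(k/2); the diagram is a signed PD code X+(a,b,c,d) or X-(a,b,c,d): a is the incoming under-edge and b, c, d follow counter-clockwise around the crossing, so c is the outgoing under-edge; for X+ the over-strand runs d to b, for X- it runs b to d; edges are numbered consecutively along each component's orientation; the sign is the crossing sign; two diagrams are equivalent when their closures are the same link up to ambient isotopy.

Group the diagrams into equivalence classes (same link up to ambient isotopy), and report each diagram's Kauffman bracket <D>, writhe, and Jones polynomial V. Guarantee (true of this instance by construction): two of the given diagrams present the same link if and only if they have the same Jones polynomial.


equivalence classes: {D1, D2, D3, D4}
D1 (bracket -A^-17 + 2A^-5 + 2A^-1 - A^11; 13 crossings at w = -1): V = t^(-7/2) - 2t^(-1/2) - 2t^(1/2) + t^(7/2)
D2 (bracket -A^-17 + 2A^-5 + 2A^-1 - A^11; 11 crossings at w = -1): V = t^(-7/2) - 2t^(-1/2) - 2t^(1/2) + t^(7/2)
V(D3) = t^(-7/2) - 2t^(-1/2) - 2t^(1/2) + t^(7/2)  [11 crossings, <D> = -A^-17 + 2A^-5 + 2A^-1 - A^11, w = -1]
V(D4) = t^(-7/2) - 2t^(-1/2) - 2t^(1/2) + t^(7/2)  [13 crossings, <D> = -A^-17 + 2A^-5 + 2A^-1 - A^11, w = -1]
key observation: all 4 diagrams share one V(t), hence one class
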